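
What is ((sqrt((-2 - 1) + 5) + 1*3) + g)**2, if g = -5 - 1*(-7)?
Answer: (5 + sqrt(2))**2 ≈ 41.142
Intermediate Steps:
g = 2 (g = -5 + 7 = 2)
((sqrt((-2 - 1) + 5) + 1*3) + g)**2 = ((sqrt((-2 - 1) + 5) + 1*3) + 2)**2 = ((sqrt(-3 + 5) + 3) + 2)**2 = ((sqrt(2) + 3) + 2)**2 = ((3 + sqrt(2)) + 2)**2 = (5 + sqrt(2))**2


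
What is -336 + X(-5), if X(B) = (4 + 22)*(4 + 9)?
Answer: 2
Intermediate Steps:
X(B) = 338 (X(B) = 26*13 = 338)
-336 + X(-5) = -336 + 338 = 2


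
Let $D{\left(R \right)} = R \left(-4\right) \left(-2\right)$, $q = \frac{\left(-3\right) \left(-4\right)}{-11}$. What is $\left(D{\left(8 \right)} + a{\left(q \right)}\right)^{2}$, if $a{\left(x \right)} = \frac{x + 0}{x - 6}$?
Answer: $\frac{695556}{169} \approx 4115.7$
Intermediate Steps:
$q = - \frac{12}{11}$ ($q = 12 \left(- \frac{1}{11}\right) = - \frac{12}{11} \approx -1.0909$)
$a{\left(x \right)} = \frac{x}{-6 + x}$
$D{\left(R \right)} = 8 R$ ($D{\left(R \right)} = - 4 R \left(-2\right) = 8 R$)
$\left(D{\left(8 \right)} + a{\left(q \right)}\right)^{2} = \left(8 \cdot 8 - \frac{12}{11 \left(-6 - \frac{12}{11}\right)}\right)^{2} = \left(64 - \frac{12}{11 \left(- \frac{78}{11}\right)}\right)^{2} = \left(64 - - \frac{2}{13}\right)^{2} = \left(64 + \frac{2}{13}\right)^{2} = \left(\frac{834}{13}\right)^{2} = \frac{695556}{169}$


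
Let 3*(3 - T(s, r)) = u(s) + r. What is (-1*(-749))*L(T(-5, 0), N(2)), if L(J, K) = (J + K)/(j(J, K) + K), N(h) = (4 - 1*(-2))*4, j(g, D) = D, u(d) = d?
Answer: 32207/72 ≈ 447.32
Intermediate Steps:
T(s, r) = 3 - r/3 - s/3 (T(s, r) = 3 - (s + r)/3 = 3 - (r + s)/3 = 3 + (-r/3 - s/3) = 3 - r/3 - s/3)
N(h) = 24 (N(h) = (4 + 2)*4 = 6*4 = 24)
L(J, K) = (J + K)/(2*K) (L(J, K) = (J + K)/(K + K) = (J + K)/((2*K)) = (J + K)*(1/(2*K)) = (J + K)/(2*K))
(-1*(-749))*L(T(-5, 0), N(2)) = (-1*(-749))*((1/2)*((3 - 1/3*0 - 1/3*(-5)) + 24)/24) = 749*((1/2)*(1/24)*((3 + 0 + 5/3) + 24)) = 749*((1/2)*(1/24)*(14/3 + 24)) = 749*((1/2)*(1/24)*(86/3)) = 749*(43/72) = 32207/72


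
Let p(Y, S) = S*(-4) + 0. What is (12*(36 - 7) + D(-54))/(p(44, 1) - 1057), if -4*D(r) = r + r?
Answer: -375/1061 ≈ -0.35344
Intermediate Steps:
D(r) = -r/2 (D(r) = -(r + r)/4 = -r/2)
p(Y, S) = -4*S (p(Y, S) = -4*S + 0 = -4*S)
(12*(36 - 7) + D(-54))/(p(44, 1) - 1057) = (12*(36 - 7) - ½*(-54))/(-4*1 - 1057) = (12*29 + 27)/(-4 - 1057) = (348 + 27)/(-1061) = 375*(-1/1061) = -375/1061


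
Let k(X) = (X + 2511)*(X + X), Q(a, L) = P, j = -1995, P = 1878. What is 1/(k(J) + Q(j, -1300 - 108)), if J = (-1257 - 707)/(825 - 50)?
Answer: -600625/6508297858 ≈ -9.2286e-5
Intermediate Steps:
Q(a, L) = 1878
J = -1964/775 ≈ -2.5342
k(X) = 2*X*(2511 + X) (k(X) = (2511 + X)*(2*X) = 2*X*(2511 + X))
1/(k(J) + Q(j, -1300 - 108)) = 1/(2*(-1964/775)*(2511 - 1964/775) + 1878) = 1/(2*(-1964/775)*(1944061/775) + 1878) = 1/(-7636271608/600625 + 1878) = 1/(-6508297858/600625) = -600625/6508297858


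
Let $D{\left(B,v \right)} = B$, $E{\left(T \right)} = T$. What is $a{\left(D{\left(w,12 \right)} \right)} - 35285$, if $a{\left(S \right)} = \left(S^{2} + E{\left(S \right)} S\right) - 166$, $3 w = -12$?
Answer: $-35419$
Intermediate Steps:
$w = -4$ ($w = \frac{1}{3} \left(-12\right) = -4$)
$a{\left(S \right)} = -166 + 2 S^{2}$ ($a{\left(S \right)} = \left(S^{2} + S S\right) - 166 = \left(S^{2} + S^{2}\right) - 166 = 2 S^{2} - 166 = -166 + 2 S^{2}$)
$a{\left(D{\left(w,12 \right)} \right)} - 35285 = \left(-166 + 2 \left(-4\right)^{2}\right) - 35285 = \left(-166 + 2 \cdot 16\right) - 35285 = \left(-166 + 32\right) - 35285 = -134 - 35285 = -35419$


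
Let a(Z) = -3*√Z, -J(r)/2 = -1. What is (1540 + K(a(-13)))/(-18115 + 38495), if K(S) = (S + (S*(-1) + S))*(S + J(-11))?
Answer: 1423/20380 - 3*I*√13/10190 ≈ 0.069823 - 0.0010615*I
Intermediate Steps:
J(r) = 2 (J(r) = -2*(-1) = 2)
K(S) = S*(2 + S) (K(S) = (S + (S*(-1) + S))*(S + 2) = (S + (-S + S))*(2 + S) = (S + 0)*(2 + S) = S*(2 + S))
(1540 + K(a(-13)))/(-18115 + 38495) = (1540 + (-3*I*√13)*(2 - 3*I*√13))/(-18115 + 38495) = (1540 + (-3*I*√13)*(2 - 3*I*√13))/20380 = (1540 + (-3*I*√13)*(2 - 3*I*√13))*(1/20380) = (1540 - 3*I*√13*(2 - 3*I*√13))*(1/20380) = 77/1019 - 3*I*√13*(2 - 3*I*√13)/20380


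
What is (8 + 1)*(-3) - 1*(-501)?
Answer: 474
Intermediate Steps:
(8 + 1)*(-3) - 1*(-501) = 9*(-3) + 501 = -27 + 501 = 474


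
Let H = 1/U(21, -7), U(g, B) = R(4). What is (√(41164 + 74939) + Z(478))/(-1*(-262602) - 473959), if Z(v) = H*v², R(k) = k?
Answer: -57121/211357 - 13*√687/211357 ≈ -0.27187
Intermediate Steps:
U(g, B) = 4
H = ¼ (H = 1/4 = ¼ ≈ 0.25000)
Z(v) = v²/4
(√(41164 + 74939) + Z(478))/(-1*(-262602) - 473959) = (√(41164 + 74939) + (¼)*478²)/(-1*(-262602) - 473959) = (√116103 + (¼)*228484)/(262602 - 473959) = (13*√687 + 57121)/(-211357) = (57121 + 13*√687)*(-1/211357) = -57121/211357 - 13*√687/211357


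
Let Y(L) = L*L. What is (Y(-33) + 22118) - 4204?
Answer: 19003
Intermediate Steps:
Y(L) = L**2
(Y(-33) + 22118) - 4204 = ((-33)**2 + 22118) - 4204 = (1089 + 22118) - 4204 = 23207 - 4204 = 19003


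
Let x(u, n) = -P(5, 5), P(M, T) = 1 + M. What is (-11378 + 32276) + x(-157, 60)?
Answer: 20892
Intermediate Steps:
x(u, n) = -6 (x(u, n) = -(1 + 5) = -1*6 = -6)
(-11378 + 32276) + x(-157, 60) = (-11378 + 32276) - 6 = 20898 - 6 = 20892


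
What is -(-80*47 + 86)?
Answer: 3674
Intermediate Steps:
-(-80*47 + 86) = -(-3760 + 86) = -1*(-3674) = 3674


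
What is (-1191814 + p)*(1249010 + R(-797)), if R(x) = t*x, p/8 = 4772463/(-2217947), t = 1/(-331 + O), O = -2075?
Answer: -3971893338901185651317/2668190241 ≈ -1.4886e+12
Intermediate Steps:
t = -1/2406 (t = 1/(-331 - 2075) = 1/(-2406) = -1/2406 ≈ -0.00041563)
p = -38179704/2217947 (p = 8*(4772463/(-2217947)) = 8*(4772463*(-1/2217947)) = 8*(-4772463/2217947) = -38179704/2217947 ≈ -17.214)
R(x) = -x/2406
(-1191814 + p)*(1249010 + R(-797)) = (-1191814 - 38179704/2217947)*(1249010 - 1/2406*(-797)) = -2643418465562*(1249010 + 797/2406)/2217947 = -2643418465562/2217947*3005118857/2406 = -3971893338901185651317/2668190241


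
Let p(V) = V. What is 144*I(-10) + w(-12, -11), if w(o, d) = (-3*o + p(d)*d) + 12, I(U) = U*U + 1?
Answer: 14713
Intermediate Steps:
I(U) = 1 + U² (I(U) = U² + 1 = 1 + U²)
w(o, d) = 12 + d² - 3*o (w(o, d) = (-3*o + d*d) + 12 = (-3*o + d²) + 12 = (d² - 3*o) + 12 = 12 + d² - 3*o)
144*I(-10) + w(-12, -11) = 144*(1 + (-10)²) + (12 + (-11)² - 3*(-12)) = 144*(1 + 100) + (12 + 121 + 36) = 144*101 + 169 = 14544 + 169 = 14713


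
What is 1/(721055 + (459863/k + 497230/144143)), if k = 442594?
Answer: 63796826942/46001307407710839 ≈ 1.3868e-6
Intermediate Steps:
1/(721055 + (459863/k + 497230/144143)) = 1/(721055 + (459863/442594 + 497230/144143)) = 1/(721055 + 286357047029/63796826942) = 1/(46001307407710839/63796826942) = 63796826942/46001307407710839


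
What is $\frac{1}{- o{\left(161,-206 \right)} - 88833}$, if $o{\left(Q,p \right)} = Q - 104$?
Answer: $- \frac{1}{88890} \approx -1.125 \cdot 10^{-5}$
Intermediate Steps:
$o{\left(Q,p \right)} = -104 + Q$ ($o{\left(Q,p \right)} = Q - 104 = -104 + Q$)
$\frac{1}{- o{\left(161,-206 \right)} - 88833} = \frac{1}{- (-104 + 161) - 88833} = \frac{1}{\left(-1\right) 57 - 88833} = \frac{1}{-57 - 88833} = \frac{1}{-88890} = - \frac{1}{88890}$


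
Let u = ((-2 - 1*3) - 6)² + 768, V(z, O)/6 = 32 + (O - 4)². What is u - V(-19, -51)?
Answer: -17453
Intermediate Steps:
V(z, O) = 192 + 6*(-4 + O)² (V(z, O) = 6*(32 + (O - 4)²) = 6*(32 + (-4 + O)²) = 192 + 6*(-4 + O)²)
u = 889 (u = ((-2 - 3) - 6)² + 768 = (-5 - 6)² + 768 = (-11)² + 768 = 121 + 768 = 889)
u - V(-19, -51) = 889 - (192 + 6*(-4 - 51)²) = 889 - (192 + 6*(-55)²) = 889 - (192 + 6*3025) = 889 - (192 + 18150) = 889 - 1*18342 = 889 - 18342 = -17453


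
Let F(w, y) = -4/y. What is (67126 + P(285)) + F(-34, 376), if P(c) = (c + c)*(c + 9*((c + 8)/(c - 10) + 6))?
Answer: 1374298557/5170 ≈ 2.6582e+5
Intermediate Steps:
P(c) = 2*c*(54 + c + 9*(8 + c)/(-10 + c)) (P(c) = (2*c)*(c + 9*((8 + c)/(-10 + c) + 6)) = (2*c)*(c + 9*(6 + (8 + c)/(-10 + c))) = (2*c)*(c + (54 + 9*(8 + c)/(-10 + c))) = (2*c)*(54 + c + 9*(8 + c)/(-10 + c)) = 2*c*(54 + c + 9*(8 + c)/(-10 + c)))
(67126 + P(285)) + F(-34, 376) = (67126 + 2*285*(-468 + 285² + 53*285)/(-10 + 285)) - 4/376 = (67126 + 2*285*(-468 + 81225 + 15105)/275) - 4*1/376 = (67126 + 2*285*(1/275)*95862) - 1/94 = (67126 + 10928268/55) - 1/94 = 14620198/55 - 1/94 = 1374298557/5170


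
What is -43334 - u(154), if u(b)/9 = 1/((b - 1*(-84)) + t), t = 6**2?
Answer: -11873525/274 ≈ -43334.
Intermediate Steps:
t = 36
u(b) = 9/(120 + b) (u(b) = 9/((b - 1*(-84)) + 36) = 9/((b + 84) + 36) = 9/((84 + b) + 36) = 9/(120 + b))
-43334 - u(154) = -43334 - 9/(120 + 154) = -43334 - 9/274 = -11873525/274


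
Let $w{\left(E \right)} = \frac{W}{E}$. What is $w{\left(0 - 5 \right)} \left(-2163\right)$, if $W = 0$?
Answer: $0$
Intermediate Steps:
$w{\left(E \right)} = 0$ ($w{\left(E \right)} = \frac{0}{E} = 0$)
$w{\left(0 - 5 \right)} \left(-2163\right) = 0 \left(-2163\right) = 0$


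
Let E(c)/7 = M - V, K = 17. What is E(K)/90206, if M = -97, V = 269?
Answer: -1281/45103 ≈ -0.028402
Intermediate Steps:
E(c) = -2562 (E(c) = 7*(-97 - 1*269) = 7*(-97 - 269) = 7*(-366) = -2562)
E(K)/90206 = -2562/90206 = -2562*1/90206 = -1281/45103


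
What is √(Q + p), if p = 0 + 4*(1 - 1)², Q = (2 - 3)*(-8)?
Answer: 2*√2 ≈ 2.8284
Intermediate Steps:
Q = 8 (Q = -1*(-8) = 8)
p = 0 (p = 0 + 4*0² = 0 + 4*0 = 0 + 0 = 0)
√(Q + p) = √(8 + 0) = √8 = 2*√2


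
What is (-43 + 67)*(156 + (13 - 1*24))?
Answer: 3480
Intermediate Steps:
(-43 + 67)*(156 + (13 - 1*24)) = 24*(156 + (13 - 24)) = 24*(156 - 11) = 24*145 = 3480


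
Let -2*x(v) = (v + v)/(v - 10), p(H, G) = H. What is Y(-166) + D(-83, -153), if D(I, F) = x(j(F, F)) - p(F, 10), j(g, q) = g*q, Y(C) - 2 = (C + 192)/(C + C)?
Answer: 597866189/3884234 ≈ 153.92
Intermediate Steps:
Y(C) = 2 + (192 + C)/(2*C) (Y(C) = 2 + (C + 192)/(C + C) = 2 + (192 + C)/((2*C)) = 2 + (192 + C)*(1/(2*C)) = 2 + (192 + C)/(2*C))
x(v) = -v/(-10 + v) (x(v) = -(v + v)/(2*(v - 10)) = -2*v/(2*(-10 + v)) = -v/(-10 + v))
D(I, F) = -F - F**2/(-10 + F**2) (D(I, F) = -F*F/(-10 + F*F) - F = -F**2/(-10 + F**2) - F = -F - F**2/(-10 + F**2))
Y(-166) + D(-83, -153) = (5/2 + 96/(-166)) - 153*(10 - 1*(-153) - 1*(-153)**2)/(-10 + (-153)**2) = (5/2 + 96*(-1/166)) - 153*(10 + 153 - 1*23409)/(-10 + 23409) = (5/2 - 48/83) - 153*(10 + 153 - 23409)/23399 = 319/166 - 153*1/23399*(-23246) = 319/166 + 3556638/23399 = 597866189/3884234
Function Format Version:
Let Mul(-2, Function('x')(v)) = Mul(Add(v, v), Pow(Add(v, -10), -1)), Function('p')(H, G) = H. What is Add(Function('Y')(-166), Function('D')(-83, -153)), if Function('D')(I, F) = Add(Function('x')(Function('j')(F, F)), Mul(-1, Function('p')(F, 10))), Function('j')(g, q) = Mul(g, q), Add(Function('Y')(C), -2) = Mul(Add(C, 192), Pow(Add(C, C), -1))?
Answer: Rational(597866189, 3884234) ≈ 153.92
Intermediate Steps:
Function('Y')(C) = Add(2, Mul(Rational(1, 2), Pow(C, -1), Add(192, C))) (Function('Y')(C) = Add(2, Mul(Add(C, 192), Pow(Add(C, C), -1))) = Add(2, Mul(Add(192, C), Pow(Mul(2, C), -1))) = Add(2, Mul(Add(192, C), Mul(Rational(1, 2), Pow(C, -1)))) = Add(2, Mul(Rational(1, 2), Pow(C, -1), Add(192, C))))
Function('x')(v) = Mul(-1, v, Pow(Add(-10, v), -1)) (Function('x')(v) = Mul(Rational(-1, 2), Mul(Add(v, v), Pow(Add(v, -10), -1))) = Mul(Rational(-1, 2), Mul(Mul(2, v), Pow(Add(-10, v), -1))) = Mul(Rational(-1, 2), Mul(2, v, Pow(Add(-10, v), -1))) = Mul(-1, v, Pow(Add(-10, v), -1)))
Function('D')(I, F) = Add(Mul(-1, F), Mul(-1, Pow(F, 2), Pow(Add(-10, Pow(F, 2)), -1))) (Function('D')(I, F) = Add(Mul(-1, Mul(F, F), Pow(Add(-10, Mul(F, F)), -1)), Mul(-1, F)) = Add(Mul(-1, Pow(F, 2), Pow(Add(-10, Pow(F, 2)), -1)), Mul(-1, F)) = Add(Mul(-1, F), Mul(-1, Pow(F, 2), Pow(Add(-10, Pow(F, 2)), -1))))
Add(Function('Y')(-166), Function('D')(-83, -153)) = Add(Add(Rational(5, 2), Mul(96, Pow(-166, -1))), Mul(-153, Pow(Add(-10, Pow(-153, 2)), -1), Add(10, Mul(-1, -153), Mul(-1, Pow(-153, 2))))) = Add(Add(Rational(5, 2), Mul(96, Rational(-1, 166))), Mul(-153, Pow(Add(-10, 23409), -1), Add(10, 153, Mul(-1, 23409)))) = Add(Add(Rational(5, 2), Rational(-48, 83)), Mul(-153, Pow(23399, -1), Add(10, 153, -23409))) = Add(Rational(319, 166), Mul(-153, Rational(1, 23399), -23246)) = Add(Rational(319, 166), Rational(3556638, 23399)) = Rational(597866189, 3884234)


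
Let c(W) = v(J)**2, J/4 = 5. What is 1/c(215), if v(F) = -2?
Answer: 1/4 ≈ 0.25000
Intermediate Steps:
J = 20 (J = 4*5 = 20)
c(W) = 4 (c(W) = (-2)**2 = 4)
1/c(215) = 1/4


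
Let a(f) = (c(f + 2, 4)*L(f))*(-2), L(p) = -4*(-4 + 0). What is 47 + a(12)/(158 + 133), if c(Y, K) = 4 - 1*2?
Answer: 13613/291 ≈ 46.780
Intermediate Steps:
c(Y, K) = 2 (c(Y, K) = 4 - 2 = 2)
L(p) = 16 (L(p) = -4*(-4) = 16)
a(f) = -64 (a(f) = (2*16)*(-2) = 32*(-2) = -64)
47 + a(12)/(158 + 133) = 47 - 64/(158 + 133) = 47 - 64/291 = 13613/291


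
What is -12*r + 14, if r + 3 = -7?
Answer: 134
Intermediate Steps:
r = -10 (r = -3 - 7 = -10)
-12*r + 14 = -12*(-10) + 14 = 120 + 14 = 134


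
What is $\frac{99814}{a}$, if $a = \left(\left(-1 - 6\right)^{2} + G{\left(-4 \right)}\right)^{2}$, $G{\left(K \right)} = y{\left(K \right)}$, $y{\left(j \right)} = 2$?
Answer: $\frac{99814}{2601} \approx 38.375$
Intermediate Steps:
$G{\left(K \right)} = 2$
$a = 2601$ ($a = \left(\left(-1 - 6\right)^{2} + 2\right)^{2} = \left(\left(-7\right)^{2} + 2\right)^{2} = \left(49 + 2\right)^{2} = 51^{2} = 2601$)
$\frac{99814}{a} = \frac{99814}{2601}$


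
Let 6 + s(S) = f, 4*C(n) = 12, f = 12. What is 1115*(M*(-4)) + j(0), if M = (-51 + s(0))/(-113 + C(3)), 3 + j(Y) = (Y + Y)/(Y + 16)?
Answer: -20103/11 ≈ -1827.5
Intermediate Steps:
C(n) = 3 (C(n) = (¼)*12 = 3)
j(Y) = -3 + 2*Y/(16 + Y) (j(Y) = -3 + (Y + Y)/(Y + 16) = -3 + (2*Y)/(16 + Y) = -3 + 2*Y/(16 + Y))
s(S) = 6 (s(S) = -6 + 12 = 6)
M = 9/22 (M = (-51 + 6)/(-113 + 3) = -45/(-110) = -45*(-1/110) = 9/22 ≈ 0.40909)
1115*(M*(-4)) + j(0) = 1115*((9/22)*(-4)) + (-48 - 1*0)/(16 + 0) = 1115*(-18/11) + (-48 + 0)/16 = -20070/11 + (1/16)*(-48) = -20070/11 - 3 = -20103/11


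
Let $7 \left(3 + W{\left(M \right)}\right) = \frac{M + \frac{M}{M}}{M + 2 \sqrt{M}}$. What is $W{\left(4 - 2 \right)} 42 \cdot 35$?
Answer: $-4725 + 315 \sqrt{2} \approx -4279.5$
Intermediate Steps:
$W{\left(M \right)} = -3 + \frac{1 + M}{7 \left(M + 2 \sqrt{M}\right)}$ ($W{\left(M \right)} = -3 + \frac{\left(M + \frac{M}{M}\right) \frac{1}{M + 2 \sqrt{M}}}{7} = -3 + \frac{\left(M + 1\right) \frac{1}{M + 2 \sqrt{M}}}{7} = -3 + \frac{\left(1 + M\right) \frac{1}{M + 2 \sqrt{M}}}{7} = -3 + \frac{\frac{1}{M + 2 \sqrt{M}} \left(1 + M\right)}{7} = -3 + \frac{1 + M}{7 \left(M + 2 \sqrt{M}\right)}$)
$W{\left(4 - 2 \right)} 42 \cdot 35 = \frac{\left(4 - 2\right) - 42 \left(4 - 2\right)^{\frac{3}{2}} - 20 \left(4 - 2\right)^{2}}{7 \left(\left(4 - 2\right)^{2} + 2 \left(4 - 2\right)^{\frac{3}{2}}\right)} 42 \cdot 35 = \frac{2 - 42 \cdot 2^{\frac{3}{2}} - 20 \cdot 2^{2}}{7 \left(2^{2} + 2 \cdot 2^{\frac{3}{2}}\right)} 42 \cdot 35 = \frac{2 - 42 \cdot 2 \sqrt{2} - 80}{7 \left(4 + 2 \cdot 2 \sqrt{2}\right)} 42 \cdot 35 = \frac{2 - 84 \sqrt{2} - 80}{7 \left(4 + 4 \sqrt{2}\right)} 42 \cdot 35 = \frac{-78 - 84 \sqrt{2}}{7 \left(4 + 4 \sqrt{2}\right)} 42 \cdot 35 = \frac{6 \left(-78 - 84 \sqrt{2}\right)}{4 + 4 \sqrt{2}} \cdot 35 = \frac{210 \left(-78 - 84 \sqrt{2}\right)}{4 + 4 \sqrt{2}}$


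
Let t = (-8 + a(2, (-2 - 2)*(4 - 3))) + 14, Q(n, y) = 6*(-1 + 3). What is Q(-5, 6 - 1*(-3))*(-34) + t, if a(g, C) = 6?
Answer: -396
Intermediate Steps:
Q(n, y) = 12 (Q(n, y) = 6*2 = 12)
t = 12 (t = (-8 + 6) + 14 = -2 + 14 = 12)
Q(-5, 6 - 1*(-3))*(-34) + t = 12*(-34) + 12 = -408 + 12 = -396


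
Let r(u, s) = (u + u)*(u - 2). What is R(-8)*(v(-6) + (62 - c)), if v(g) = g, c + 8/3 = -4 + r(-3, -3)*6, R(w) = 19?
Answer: -6688/3 ≈ -2229.3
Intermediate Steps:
r(u, s) = 2*u*(-2 + u) (r(u, s) = (2*u)*(-2 + u) = 2*u*(-2 + u))
c = 520/3 (c = -8/3 + (-4 + (2*(-3)*(-2 - 3))*6) = -8/3 + (-4 + (2*(-3)*(-5))*6) = -8/3 + (-4 + 30*6) = -8/3 + (-4 + 180) = -8/3 + 176 = 520/3 ≈ 173.33)
R(-8)*(v(-6) + (62 - c)) = 19*(-6 + (62 - 1*520/3)) = 19*(-6 + (62 - 520/3)) = 19*(-6 - 334/3) = 19*(-352/3) = -6688/3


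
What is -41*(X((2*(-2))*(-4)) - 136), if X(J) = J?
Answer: 4920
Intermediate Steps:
-41*(X((2*(-2))*(-4)) - 136) = -41*((2*(-2))*(-4) - 136) = -41*(-4*(-4) - 136) = -41*(16 - 136) = -41*(-120) = 4920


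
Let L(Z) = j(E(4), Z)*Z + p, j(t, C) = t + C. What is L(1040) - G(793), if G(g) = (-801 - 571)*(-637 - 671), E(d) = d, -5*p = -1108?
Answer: -3542972/5 ≈ -7.0859e+5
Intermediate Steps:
p = 1108/5 (p = -1/5*(-1108) = 1108/5 ≈ 221.60)
j(t, C) = C + t
L(Z) = 1108/5 + Z*(4 + Z) (L(Z) = (Z + 4)*Z + 1108/5 = (4 + Z)*Z + 1108/5 = Z*(4 + Z) + 1108/5 = 1108/5 + Z*(4 + Z))
G(g) = 1794576 (G(g) = -1372*(-1308) = 1794576)
L(1040) - G(793) = (1108/5 + 1040*(4 + 1040)) - 1*1794576 = (1108/5 + 1040*1044) - 1794576 = (1108/5 + 1085760) - 1794576 = 5429908/5 - 1794576 = -3542972/5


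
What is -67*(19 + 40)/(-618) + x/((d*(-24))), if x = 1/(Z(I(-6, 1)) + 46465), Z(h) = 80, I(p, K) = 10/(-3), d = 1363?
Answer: 1003126482917/156825744120 ≈ 6.3964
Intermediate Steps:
I(p, K) = -10/3 (I(p, K) = 10*(-1/3) = -10/3)
x = 1/46545 (x = 1/(80 + 46465) = 1/46545 ≈ 2.1485e-5)
-67*(19 + 40)/(-618) + x/((d*(-24))) = -67*(19 + 40)/(-618) + 1/(46545*((1363*(-24)))) = -67*59*(-1/618) + (1/46545)/(-32712) = -3953*(-1/618) + (1/46545)*(-1/32712) = 3953/618 - 1/1522580040 = 1003126482917/156825744120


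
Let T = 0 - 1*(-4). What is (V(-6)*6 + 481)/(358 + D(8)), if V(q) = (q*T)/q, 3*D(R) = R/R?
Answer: 303/215 ≈ 1.4093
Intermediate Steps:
T = 4 (T = 0 + 4 = 4)
D(R) = 1/3 (D(R) = (R/R)/3 = (1/3)*1 = 1/3)
V(q) = 4 (V(q) = (q*4)/q = (4*q)/q = 4)
(V(-6)*6 + 481)/(358 + D(8)) = (4*6 + 481)/(358 + 1/3) = (24 + 481)/(1075/3) = 505*(3/1075) = 303/215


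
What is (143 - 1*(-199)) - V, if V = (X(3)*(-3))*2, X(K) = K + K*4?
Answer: 432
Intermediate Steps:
X(K) = 5*K (X(K) = K + 4*K = 5*K)
V = -90 (V = ((5*3)*(-3))*2 = (15*(-3))*2 = -45*2 = -90)
(143 - 1*(-199)) - V = (143 - 1*(-199)) - 1*(-90) = (143 + 199) + 90 = 342 + 90 = 432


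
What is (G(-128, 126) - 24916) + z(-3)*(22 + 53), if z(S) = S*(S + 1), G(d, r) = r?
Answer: -24340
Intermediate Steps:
z(S) = S*(1 + S)
(G(-128, 126) - 24916) + z(-3)*(22 + 53) = (126 - 24916) + (-3*(1 - 3))*(22 + 53) = -24790 - 3*(-2)*75 = -24790 + 6*75 = -24790 + 450 = -24340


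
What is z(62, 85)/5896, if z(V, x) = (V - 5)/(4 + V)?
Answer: 19/129712 ≈ 0.00014648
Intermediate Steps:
z(V, x) = (-5 + V)/(4 + V)
z(62, 85)/5896 = ((-5 + 62)/(4 + 62))/5896 = (57/66)*(1/5896) = ((1/66)*57)*(1/5896) = (19/22)*(1/5896) = 19/129712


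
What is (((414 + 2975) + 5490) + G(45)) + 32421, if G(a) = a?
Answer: 41345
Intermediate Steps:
(((414 + 2975) + 5490) + G(45)) + 32421 = (((414 + 2975) + 5490) + 45) + 32421 = ((3389 + 5490) + 45) + 32421 = (8879 + 45) + 32421 = 8924 + 32421 = 41345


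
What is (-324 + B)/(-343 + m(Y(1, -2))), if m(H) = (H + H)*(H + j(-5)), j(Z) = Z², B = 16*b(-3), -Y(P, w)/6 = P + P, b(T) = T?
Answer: 372/655 ≈ 0.56794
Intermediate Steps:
Y(P, w) = -12*P (Y(P, w) = -6*(P + P) = -12*P)
B = -48 (B = 16*(-3) = -48)
m(H) = 2*H*(25 + H) (m(H) = (H + H)*(H + (-5)²) = (2*H)*(H + 25) = (2*H)*(25 + H) = 2*H*(25 + H))
(-324 + B)/(-343 + m(Y(1, -2))) = (-324 - 48)/(-343 + 2*(-12*1)*(25 - 12*1)) = -372/(-343 + 2*(-12)*(25 - 12)) = -372/(-343 + 2*(-12)*13) = -372/(-343 - 312) = -372/(-655) = -372*(-1/655) = 372/655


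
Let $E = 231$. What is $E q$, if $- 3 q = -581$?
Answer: $44737$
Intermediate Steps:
$q = \frac{581}{3}$ ($q = \left(- \frac{1}{3}\right) \left(-581\right) = \frac{581}{3} \approx 193.67$)
$E q = 231 \cdot \frac{581}{3} = 44737$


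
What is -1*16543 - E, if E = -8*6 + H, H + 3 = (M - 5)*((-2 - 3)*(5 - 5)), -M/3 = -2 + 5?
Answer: -16492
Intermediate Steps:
M = -9 (M = -3*(-2 + 5) = -3*3 = -9)
H = -3 (H = -3 + (-9 - 5)*((-2 - 3)*(5 - 5)) = -3 - (-70)*0 = -3 - 14*0 = -3 + 0 = -3)
E = -51 (E = -8*6 - 3 = -48 - 3 = -51)
-1*16543 - E = -1*16543 - 1*(-51) = -16543 + 51 = -16492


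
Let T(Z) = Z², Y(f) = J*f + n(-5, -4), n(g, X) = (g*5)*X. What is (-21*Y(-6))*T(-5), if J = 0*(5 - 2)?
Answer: -52500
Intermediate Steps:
n(g, X) = 5*X*g (n(g, X) = (5*g)*X = 5*X*g)
J = 0 (J = 0*3 = 0)
Y(f) = 100 (Y(f) = 0*f + 5*(-4)*(-5) = 0 + 100 = 100)
(-21*Y(-6))*T(-5) = -21*100*(-5)² = -2100*25 = -52500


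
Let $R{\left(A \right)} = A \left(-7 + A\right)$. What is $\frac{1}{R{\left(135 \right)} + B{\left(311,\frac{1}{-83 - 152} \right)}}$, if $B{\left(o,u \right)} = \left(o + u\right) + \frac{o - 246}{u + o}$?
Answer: $\frac{17174740}{302124367881} \approx 5.6847 \cdot 10^{-5}$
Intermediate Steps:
$B{\left(o,u \right)} = o + u + \frac{-246 + o}{o + u}$ ($B{\left(o,u \right)} = \left(o + u\right) + \frac{-246 + o}{o + u} = o + u + \frac{-246 + o}{o + u}$)
$\frac{1}{R{\left(135 \right)} + B{\left(311,\frac{1}{-83 - 152} \right)}} = \frac{1}{135 \left(-7 + 135\right) + \frac{-246 + 311 + 311^{2} + \left(\frac{1}{-83 - 152}\right)^{2} + 2 \cdot 311 \frac{1}{-83 - 152}}{311 + \frac{1}{-83 - 152}}} = \frac{1}{135 \cdot 128 + \frac{-246 + 311 + 96721 + \left(\frac{1}{-235}\right)^{2} + 2 \cdot 311 \frac{1}{-235}}{311 + \frac{1}{-235}}} = \frac{1}{17280 + \frac{-246 + 311 + 96721 + \left(- \frac{1}{235}\right)^{2} + 2 \cdot 311 \left(- \frac{1}{235}\right)}{311 - \frac{1}{235}}} = \frac{1}{17280 + \frac{-246 + 311 + 96721 + \frac{1}{55225} - \frac{622}{235}}{\frac{73084}{235}}} = \frac{1}{17280 + \frac{235}{73084} \cdot \frac{5344860681}{55225}} = \frac{1}{17280 + \frac{5344860681}{17174740}} = \frac{1}{\frac{302124367881}{17174740}} = \frac{17174740}{302124367881}$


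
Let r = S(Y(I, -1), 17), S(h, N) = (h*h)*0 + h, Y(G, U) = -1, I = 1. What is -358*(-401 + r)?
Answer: 143916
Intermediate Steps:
S(h, N) = h (S(h, N) = h**2*0 + h = 0 + h = h)
r = -1
-358*(-401 + r) = -358*(-401 - 1) = -358*(-402) = 143916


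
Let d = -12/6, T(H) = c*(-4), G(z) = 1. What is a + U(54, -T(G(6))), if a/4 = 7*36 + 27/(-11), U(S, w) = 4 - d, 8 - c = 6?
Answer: 11046/11 ≈ 1004.2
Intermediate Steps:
c = 2 (c = 8 - 1*6 = 8 - 6 = 2)
T(H) = -8 (T(H) = 2*(-4) = -8)
d = -2 (d = -12*⅙ = -2)
U(S, w) = 6 (U(S, w) = 4 - 1*(-2) = 4 + 2 = 6)
a = 10980/11 (a = 4*(7*36 + 27/(-11)) = 4*(252 + 27*(-1/11)) = 4*(252 - 27/11) = 4*(2745/11) = 10980/11 ≈ 998.18)
a + U(54, -T(G(6))) = 10980/11 + 6 = 11046/11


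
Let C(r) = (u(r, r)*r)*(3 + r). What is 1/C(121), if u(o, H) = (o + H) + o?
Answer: 1/5446452 ≈ 1.8361e-7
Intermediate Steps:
u(o, H) = H + 2*o (u(o, H) = (H + o) + o = H + 2*o)
C(r) = 3*r²*(3 + r) (C(r) = ((r + 2*r)*r)*(3 + r) = ((3*r)*r)*(3 + r) = (3*r²)*(3 + r) = 3*r²*(3 + r))
1/C(121) = 1/(3*121²*(3 + 121)) = 1/(3*14641*124) = 1/5446452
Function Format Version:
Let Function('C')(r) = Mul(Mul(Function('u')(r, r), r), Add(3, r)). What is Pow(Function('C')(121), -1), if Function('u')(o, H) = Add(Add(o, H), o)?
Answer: Rational(1, 5446452) ≈ 1.8361e-7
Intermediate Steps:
Function('u')(o, H) = Add(H, Mul(2, o)) (Function('u')(o, H) = Add(Add(H, o), o) = Add(H, Mul(2, o)))
Function('C')(r) = Mul(3, Pow(r, 2), Add(3, r)) (Function('C')(r) = Mul(Mul(Add(r, Mul(2, r)), r), Add(3, r)) = Mul(Mul(Mul(3, r), r), Add(3, r)) = Mul(Mul(3, Pow(r, 2)), Add(3, r)) = Mul(3, Pow(r, 2), Add(3, r)))
Pow(Function('C')(121), -1) = Pow(Mul(3, Pow(121, 2), Add(3, 121)), -1) = Pow(Mul(3, 14641, 124), -1) = Pow(5446452, -1) = Rational(1, 5446452)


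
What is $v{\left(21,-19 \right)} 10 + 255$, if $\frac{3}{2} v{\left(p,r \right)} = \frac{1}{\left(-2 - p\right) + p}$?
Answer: $\frac{755}{3} \approx 251.67$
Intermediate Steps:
$v{\left(p,r \right)} = - \frac{1}{3}$ ($v{\left(p,r \right)} = \frac{2}{3 \left(\left(-2 - p\right) + p\right)} = \frac{2}{3 \left(-2\right)} = \frac{2}{3} \left(- \frac{1}{2}\right) = - \frac{1}{3}$)
$v{\left(21,-19 \right)} 10 + 255 = \left(- \frac{1}{3}\right) 10 + 255 = - \frac{10}{3} + 255 = \frac{755}{3}$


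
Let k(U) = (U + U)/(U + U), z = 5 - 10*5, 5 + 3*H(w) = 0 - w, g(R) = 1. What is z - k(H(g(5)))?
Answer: -46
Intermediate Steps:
H(w) = -5/3 - w/3 (H(w) = -5/3 + (0 - w)/3 = -5/3 + (-w)/3 = -5/3 - w/3)
z = -45 (z = 5 - 50 = -45)
k(U) = 1 (k(U) = (2*U)/((2*U)) = (2*U)*(1/(2*U)) = 1)
z - k(H(g(5))) = -45 - 1*1 = -45 - 1 = -46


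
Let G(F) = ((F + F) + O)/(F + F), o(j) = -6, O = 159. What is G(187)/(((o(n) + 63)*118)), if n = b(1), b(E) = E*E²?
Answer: 533/2515524 ≈ 0.00021188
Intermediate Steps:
b(E) = E³
n = 1 (n = 1³ = 1)
G(F) = (159 + 2*F)/(2*F) (G(F) = ((F + F) + 159)/(F + F) = (2*F + 159)/((2*F)) = (159 + 2*F)*(1/(2*F)) = (159 + 2*F)/(2*F))
G(187)/(((o(n) + 63)*118)) = ((159/2 + 187)/187)/(((-6 + 63)*118)) = ((1/187)*(533/2))/((57*118)) = (533/374)/6726 = (533/374)*(1/6726) = 533/2515524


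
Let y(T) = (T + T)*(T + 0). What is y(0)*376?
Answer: 0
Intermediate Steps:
y(T) = 2*T² (y(T) = (2*T)*T = 2*T²)
y(0)*376 = (2*0²)*376 = (2*0)*376 = 0*376 = 0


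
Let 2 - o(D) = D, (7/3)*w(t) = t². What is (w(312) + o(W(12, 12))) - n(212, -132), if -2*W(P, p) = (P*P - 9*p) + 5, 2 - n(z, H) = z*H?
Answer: 192575/14 ≈ 13755.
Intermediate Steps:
n(z, H) = 2 - H*z (n(z, H) = 2 - z*H = 2 - H*z)
w(t) = 3*t²/7
W(P, p) = -5/2 - P²/2 + 9*p/2 (W(P, p) = -((P*P - 9*p) + 5)/2 = -((P² - 9*p) + 5)/2 = -(5 + P² - 9*p)/2 = -5/2 - P²/2 + 9*p/2)
o(D) = 2 - D
(w(312) + o(W(12, 12))) - n(212, -132) = ((3/7)*312² + (2 - (-5/2 - ½*12² + (9/2)*12))) - (2 - 1*(-132)*212) = ((3/7)*97344 + (2 - (-5/2 - ½*144 + 54))) - (2 + 27984) = (292032/7 + (2 - (-5/2 - 72 + 54))) - 1*27986 = (292032/7 + (2 - 1*(-41/2))) - 27986 = (292032/7 + (2 + 41/2)) - 27986 = (292032/7 + 45/2) - 27986 = 584379/14 - 27986 = 192575/14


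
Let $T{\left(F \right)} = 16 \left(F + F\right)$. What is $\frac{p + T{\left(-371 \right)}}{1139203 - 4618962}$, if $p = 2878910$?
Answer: $- \frac{2867038}{3479759} \approx -0.82392$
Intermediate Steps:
$T{\left(F \right)} = 32 F$ ($T{\left(F \right)} = 16 \cdot 2 F = 32 F$)
$\frac{p + T{\left(-371 \right)}}{1139203 - 4618962} = \frac{2878910 + 32 \left(-371\right)}{1139203 - 4618962} = \frac{2878910 - 11872}{-3479759} = 2867038 \left(- \frac{1}{3479759}\right) = - \frac{2867038}{3479759}$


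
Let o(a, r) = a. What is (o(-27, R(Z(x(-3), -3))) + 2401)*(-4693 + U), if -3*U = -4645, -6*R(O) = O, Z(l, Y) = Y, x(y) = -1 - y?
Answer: -22396316/3 ≈ -7.4654e+6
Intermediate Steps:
R(O) = -O/6
U = 4645/3 (U = -1/3*(-4645) = 4645/3 ≈ 1548.3)
(o(-27, R(Z(x(-3), -3))) + 2401)*(-4693 + U) = (-27 + 2401)*(-4693 + 4645/3) = 2374*(-9434/3) = -22396316/3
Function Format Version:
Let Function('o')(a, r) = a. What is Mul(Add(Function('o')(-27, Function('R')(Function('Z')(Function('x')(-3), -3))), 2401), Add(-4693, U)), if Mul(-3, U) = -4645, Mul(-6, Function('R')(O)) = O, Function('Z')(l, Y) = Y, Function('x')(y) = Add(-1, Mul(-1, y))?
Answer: Rational(-22396316, 3) ≈ -7.4654e+6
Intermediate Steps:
Function('R')(O) = Mul(Rational(-1, 6), O)
U = Rational(4645, 3) (U = Mul(Rational(-1, 3), -4645) = Rational(4645, 3) ≈ 1548.3)
Mul(Add(Function('o')(-27, Function('R')(Function('Z')(Function('x')(-3), -3))), 2401), Add(-4693, U)) = Mul(Add(-27, 2401), Add(-4693, Rational(4645, 3))) = Mul(2374, Rational(-9434, 3)) = Rational(-22396316, 3)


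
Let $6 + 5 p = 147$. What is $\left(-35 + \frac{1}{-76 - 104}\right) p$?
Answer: $- \frac{296147}{300} \approx -987.16$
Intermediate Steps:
$p = \frac{141}{5}$ ($p = - \frac{6}{5} + \frac{1}{5} \cdot 147 = - \frac{6}{5} + \frac{147}{5} = \frac{141}{5} \approx 28.2$)
$\left(-35 + \frac{1}{-76 - 104}\right) p = \left(-35 + \frac{1}{-76 - 104}\right) \frac{141}{5} = \left(-35 + \frac{1}{-180}\right) \frac{141}{5} = \left(-35 - \frac{1}{180}\right) \frac{141}{5} = \left(- \frac{6301}{180}\right) \frac{141}{5} = - \frac{296147}{300}$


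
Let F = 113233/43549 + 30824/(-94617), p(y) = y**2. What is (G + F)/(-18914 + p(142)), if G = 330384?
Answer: 1361348625983857/5150594666250 ≈ 264.31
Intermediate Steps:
F = 9371412385/4120475733 (F = 113233*(1/43549) + 30824*(-1/94617) = 113233/43549 - 30824/94617 = 9371412385/4120475733 ≈ 2.2744)
(G + F)/(-18914 + p(142)) = (330384 + 9371412385/4120475733)/(-18914 + 142**2) = 1361348625983857/(4120475733*(-18914 + 20164)) = (1361348625983857/4120475733)/1250 = (1361348625983857/4120475733)*(1/1250) = 1361348625983857/5150594666250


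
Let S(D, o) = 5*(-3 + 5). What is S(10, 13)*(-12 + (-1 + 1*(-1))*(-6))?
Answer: 0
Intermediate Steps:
S(D, o) = 10 (S(D, o) = 5*2 = 10)
S(10, 13)*(-12 + (-1 + 1*(-1))*(-6)) = 10*(-12 + (-1 + 1*(-1))*(-6)) = 10*(-12 + (-1 - 1)*(-6)) = 10*(-12 - 2*(-6)) = 10*(-12 + 12) = 10*0 = 0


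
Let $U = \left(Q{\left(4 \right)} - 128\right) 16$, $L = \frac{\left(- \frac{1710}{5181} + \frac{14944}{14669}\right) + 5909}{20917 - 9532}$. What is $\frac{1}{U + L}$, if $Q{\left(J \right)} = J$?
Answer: $- \frac{57684067551}{114415247563399} \approx -0.00050416$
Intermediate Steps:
$L = \frac{29942457785}{57684067551}$ ($L = \frac{\left(\left(-1710\right) \frac{1}{5181} + 14944 \cdot \frac{1}{14669}\right) + 5909}{11385} = \left(\left(- \frac{570}{1727} + \frac{14944}{14669}\right) + 5909\right) \frac{1}{11385} = \left(\frac{17446958}{25333363} + 5909\right) \frac{1}{11385} = \frac{149712288925}{25333363} \cdot \frac{1}{11385} = \frac{29942457785}{57684067551} \approx 0.51908$)
$U = -1984$ ($U = \left(4 - 128\right) 16 = \left(-124\right) 16 = -1984$)
$\frac{1}{U + L} = \frac{1}{-1984 + \frac{29942457785}{57684067551}} = \frac{1}{- \frac{114415247563399}{57684067551}} = - \frac{57684067551}{114415247563399}$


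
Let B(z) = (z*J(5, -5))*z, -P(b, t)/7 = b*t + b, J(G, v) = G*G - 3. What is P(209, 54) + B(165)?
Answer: 518485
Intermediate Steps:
J(G, v) = -3 + G² (J(G, v) = G² - 3 = -3 + G²)
P(b, t) = -7*b - 7*b*t (P(b, t) = -7*(b*t + b) = -7*(b + b*t) = -7*b - 7*b*t)
B(z) = 22*z² (B(z) = (z*(-3 + 5²))*z = (z*(-3 + 25))*z = (z*22)*z = (22*z)*z = 22*z²)
P(209, 54) + B(165) = -7*209*(1 + 54) + 22*165² = -7*209*55 + 22*27225 = -80465 + 598950 = 518485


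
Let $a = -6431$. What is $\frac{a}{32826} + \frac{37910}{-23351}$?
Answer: $- \frac{1394603941}{766519926} \approx -1.8194$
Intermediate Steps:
$\frac{a}{32826} + \frac{37910}{-23351} = - \frac{6431}{32826} + \frac{37910}{-23351} = \left(-6431\right) \frac{1}{32826} + 37910 \left(- \frac{1}{23351}\right) = - \frac{6431}{32826} - \frac{37910}{23351} = - \frac{1394603941}{766519926}$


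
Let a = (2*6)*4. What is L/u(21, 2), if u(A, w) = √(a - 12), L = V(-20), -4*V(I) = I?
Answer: ⅚ ≈ 0.83333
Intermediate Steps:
V(I) = -I/4
a = 48 (a = 12*4 = 48)
L = 5 (L = -¼*(-20) = 5)
u(A, w) = 6 (u(A, w) = √(48 - 12) = √36 = 6)
L/u(21, 2) = 5/6 = 5*(⅙) = ⅚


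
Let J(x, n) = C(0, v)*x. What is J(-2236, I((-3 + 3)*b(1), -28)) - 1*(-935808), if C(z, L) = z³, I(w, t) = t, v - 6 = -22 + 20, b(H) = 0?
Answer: 935808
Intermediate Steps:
v = 4 (v = 6 + (-22 + 20) = 6 - 2 = 4)
J(x, n) = 0 (J(x, n) = 0³*x = 0*x = 0)
J(-2236, I((-3 + 3)*b(1), -28)) - 1*(-935808) = 0 - 1*(-935808) = 0 + 935808 = 935808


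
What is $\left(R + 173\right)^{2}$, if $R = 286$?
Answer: $210681$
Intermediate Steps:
$\left(R + 173\right)^{2} = \left(286 + 173\right)^{2} = 459^{2} = 210681$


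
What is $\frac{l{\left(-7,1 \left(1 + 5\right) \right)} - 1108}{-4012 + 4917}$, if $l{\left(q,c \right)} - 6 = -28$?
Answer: $- \frac{226}{181} \approx -1.2486$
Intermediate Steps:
$l{\left(q,c \right)} = -22$ ($l{\left(q,c \right)} = 6 - 28 = -22$)
$\frac{l{\left(-7,1 \left(1 + 5\right) \right)} - 1108}{-4012 + 4917} = \frac{-22 - 1108}{-4012 + 4917} = - \frac{1130}{905} = \left(-1130\right) \frac{1}{905} = - \frac{226}{181}$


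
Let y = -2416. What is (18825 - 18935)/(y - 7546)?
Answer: 55/4981 ≈ 0.011042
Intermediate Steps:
(18825 - 18935)/(y - 7546) = (18825 - 18935)/(-2416 - 7546) = -110/(-9962) = -110*(-1/9962) = 55/4981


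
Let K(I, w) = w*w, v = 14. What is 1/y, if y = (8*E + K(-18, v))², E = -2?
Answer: 1/32400 ≈ 3.0864e-5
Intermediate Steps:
K(I, w) = w²
y = 32400 (y = (8*(-2) + 14²)² = (-16 + 196)² = 180² = 32400)
1/y = 1/32400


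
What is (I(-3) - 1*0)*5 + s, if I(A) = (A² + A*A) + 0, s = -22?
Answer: 68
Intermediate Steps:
I(A) = 2*A² (I(A) = (A² + A²) + 0 = 2*A² + 0 = 2*A²)
(I(-3) - 1*0)*5 + s = (2*(-3)² - 1*0)*5 - 22 = (2*9 + 0)*5 - 22 = (18 + 0)*5 - 22 = 18*5 - 22 = 90 - 22 = 68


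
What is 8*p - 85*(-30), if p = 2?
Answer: 2566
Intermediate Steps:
8*p - 85*(-30) = 8*2 - 85*(-30) = 16 + 2550 = 2566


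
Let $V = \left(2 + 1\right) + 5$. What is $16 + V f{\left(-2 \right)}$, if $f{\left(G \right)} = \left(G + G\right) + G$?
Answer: $-32$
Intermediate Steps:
$f{\left(G \right)} = 3 G$ ($f{\left(G \right)} = 2 G + G = 3 G$)
$V = 8$ ($V = 3 + 5 = 8$)
$16 + V f{\left(-2 \right)} = 16 + 8 \cdot 3 \left(-2\right) = 16 + 8 \left(-6\right) = 16 - 48 = -32$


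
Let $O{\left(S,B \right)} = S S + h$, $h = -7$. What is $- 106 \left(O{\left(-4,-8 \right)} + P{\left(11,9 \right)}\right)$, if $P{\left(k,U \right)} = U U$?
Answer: $-9540$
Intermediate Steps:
$P{\left(k,U \right)} = U^{2}$
$O{\left(S,B \right)} = -7 + S^{2}$ ($O{\left(S,B \right)} = S S - 7 = S^{2} - 7 = -7 + S^{2}$)
$- 106 \left(O{\left(-4,-8 \right)} + P{\left(11,9 \right)}\right) = - 106 \left(\left(-7 + \left(-4\right)^{2}\right) + 9^{2}\right) = - 106 \left(\left(-7 + 16\right) + 81\right) = - 106 \left(9 + 81\right) = \left(-106\right) 90 = -9540$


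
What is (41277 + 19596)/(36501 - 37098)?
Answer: -20291/199 ≈ -101.96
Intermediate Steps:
(41277 + 19596)/(36501 - 37098) = 60873/(-597) = 60873*(-1/597) = -20291/199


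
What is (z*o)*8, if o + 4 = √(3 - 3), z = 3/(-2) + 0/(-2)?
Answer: 48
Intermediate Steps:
z = -3/2 (z = 3*(-½) + 0*(-½) = -3/2 + 0 = -3/2 ≈ -1.5000)
o = -4 (o = -4 + √(3 - 3) = -4 + √0 = -4 + 0 = -4)
(z*o)*8 = -3/2*(-4)*8 = 6*8 = 48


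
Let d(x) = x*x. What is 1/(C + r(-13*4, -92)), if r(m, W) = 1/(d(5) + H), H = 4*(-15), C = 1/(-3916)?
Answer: -137060/3951 ≈ -34.690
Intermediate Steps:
d(x) = x**2
C = -1/3916 ≈ -0.00025536
H = -60
r(m, W) = -1/35 (r(m, W) = 1/(5**2 - 60) = 1/(25 - 60) = 1/(-35) = -1/35)
1/(C + r(-13*4, -92)) = 1/(-1/3916 - 1/35) = 1/(-3951/137060) = -137060/3951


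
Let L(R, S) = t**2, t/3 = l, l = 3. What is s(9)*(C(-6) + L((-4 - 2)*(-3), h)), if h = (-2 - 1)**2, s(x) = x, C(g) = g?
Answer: 675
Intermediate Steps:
h = 9 (h = (-3)**2 = 9)
t = 9 (t = 3*3 = 9)
L(R, S) = 81 (L(R, S) = 9**2 = 81)
s(9)*(C(-6) + L((-4 - 2)*(-3), h)) = 9*(-6 + 81) = 9*75 = 675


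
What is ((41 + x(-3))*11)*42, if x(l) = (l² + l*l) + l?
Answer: 25872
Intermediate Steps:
x(l) = l + 2*l² (x(l) = (l² + l²) + l = 2*l² + l = l + 2*l²)
((41 + x(-3))*11)*42 = ((41 - 3*(1 + 2*(-3)))*11)*42 = ((41 - 3*(1 - 6))*11)*42 = ((41 - 3*(-5))*11)*42 = ((41 + 15)*11)*42 = (56*11)*42 = 616*42 = 25872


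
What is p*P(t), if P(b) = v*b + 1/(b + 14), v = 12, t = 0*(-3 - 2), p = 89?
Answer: 89/14 ≈ 6.3571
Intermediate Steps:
t = 0 (t = 0*(-5) = 0)
P(b) = 1/(14 + b) + 12*b (P(b) = 12*b + 1/(b + 14) = 12*b + 1/(14 + b) = 1/(14 + b) + 12*b)
p*P(t) = 89*((1 + 12*0² + 168*0)/(14 + 0)) = 89*((1 + 12*0 + 0)/14) = 89*((1 + 0 + 0)/14) = 89*((1/14)*1) = 89*(1/14) = 89/14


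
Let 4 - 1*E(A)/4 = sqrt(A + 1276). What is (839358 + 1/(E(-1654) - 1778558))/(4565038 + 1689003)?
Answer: 1327533502819919077/9891427681054986146 + 3*I*sqrt(42)/4945713840527493073 ≈ 0.13421 + 3.9311e-18*I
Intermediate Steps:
E(A) = 16 - 4*sqrt(1276 + A) (E(A) = 16 - 4*sqrt(A + 1276) = 16 - 4*sqrt(1276 + A))
(839358 + 1/(E(-1654) - 1778558))/(4565038 + 1689003) = (839358 + 1/((16 - 4*sqrt(1276 - 1654)) - 1778558))/(4565038 + 1689003) = (839358 + 1/((16 - 12*I*sqrt(42)) - 1778558))/6254041 = (839358 + 1/((16 - 12*I*sqrt(42)) - 1778558))*(1/6254041) = (839358 + 1/(-1778542 - 12*I*sqrt(42)))*(1/6254041) = 839358/6254041 + 1/(6254041*(-1778542 - 12*I*sqrt(42)))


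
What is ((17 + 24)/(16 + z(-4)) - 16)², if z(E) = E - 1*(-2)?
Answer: 33489/196 ≈ 170.86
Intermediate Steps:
z(E) = 2 + E (z(E) = E + 2 = 2 + E)
((17 + 24)/(16 + z(-4)) - 16)² = ((17 + 24)/(16 + (2 - 4)) - 16)² = (41/(16 - 2) - 16)² = (41/14 - 16)² = (-183/14)² = 33489/196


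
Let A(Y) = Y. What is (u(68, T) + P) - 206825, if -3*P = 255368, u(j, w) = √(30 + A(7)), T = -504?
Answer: -875843/3 + √37 ≈ -2.9194e+5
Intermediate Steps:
u(j, w) = √37 (u(j, w) = √(30 + 7) = √37)
P = -255368/3 (P = -⅓*255368 = -255368/3 ≈ -85123.)
(u(68, T) + P) - 206825 = (√37 - 255368/3) - 206825 = (-255368/3 + √37) - 206825 = -875843/3 + √37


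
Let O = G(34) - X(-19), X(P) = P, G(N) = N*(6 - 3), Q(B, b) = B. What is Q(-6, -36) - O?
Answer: -127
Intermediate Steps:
G(N) = 3*N (G(N) = N*3 = 3*N)
O = 121 (O = 3*34 - 1*(-19) = 102 + 19 = 121)
Q(-6, -36) - O = -6 - 1*121 = -6 - 121 = -127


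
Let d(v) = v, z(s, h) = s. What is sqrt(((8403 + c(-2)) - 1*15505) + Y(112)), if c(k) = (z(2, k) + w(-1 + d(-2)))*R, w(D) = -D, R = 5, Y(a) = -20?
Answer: I*sqrt(7097) ≈ 84.244*I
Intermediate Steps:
c(k) = 25 (c(k) = (2 - (-1 - 2))*5 = (2 - 1*(-3))*5 = (2 + 3)*5 = 5*5 = 25)
sqrt(((8403 + c(-2)) - 1*15505) + Y(112)) = sqrt(((8403 + 25) - 1*15505) - 20) = sqrt((8428 - 15505) - 20) = sqrt(-7077 - 20) = sqrt(-7097) = I*sqrt(7097)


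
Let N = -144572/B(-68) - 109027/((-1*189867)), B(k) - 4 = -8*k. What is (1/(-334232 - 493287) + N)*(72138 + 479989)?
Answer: -3128558836929991823399/21525241346301 ≈ -1.4534e+8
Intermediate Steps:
B(k) = 4 - 8*k
N = -6847426282/26011779 (N = -144572/(4 - 8*(-68)) - 109027/((-1*189867)) = -144572/(4 + 544) - 109027/(-189867) = -144572/548 - 109027*(-1/189867) = -144572*1/548 + 109027/189867 = -36143/137 + 109027/189867 = -6847426282/26011779 ≈ -263.24)
(1/(-334232 - 493287) + N)*(72138 + 479989) = (1/(-334232 - 493287) - 6847426282/26011779)*(72138 + 479989) = (1/(-827519) - 6847426282/26011779)*552127 = (-1/827519 - 6847426282/26011779)*552127 = -5666375375466137/21525241346301*552127 = -3128558836929991823399/21525241346301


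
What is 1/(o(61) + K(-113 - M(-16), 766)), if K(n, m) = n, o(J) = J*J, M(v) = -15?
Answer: 1/3623 ≈ 0.00027601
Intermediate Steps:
o(J) = J²
1/(o(61) + K(-113 - M(-16), 766)) = 1/(61² + (-113 - 1*(-15))) = 1/(3721 + (-113 + 15)) = 1/(3721 - 98) = 1/3623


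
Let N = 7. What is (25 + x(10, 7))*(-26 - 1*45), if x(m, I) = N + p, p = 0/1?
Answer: -2272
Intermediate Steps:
p = 0 (p = 0*1 = 0)
x(m, I) = 7 (x(m, I) = 7 + 0 = 7)
(25 + x(10, 7))*(-26 - 1*45) = (25 + 7)*(-26 - 1*45) = 32*(-26 - 45) = 32*(-71) = -2272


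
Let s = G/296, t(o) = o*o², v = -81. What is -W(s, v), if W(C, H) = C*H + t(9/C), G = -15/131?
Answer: 61040177946273996477/4847000 ≈ 1.2593e+13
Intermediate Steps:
t(o) = o³
G = -15/131 (G = -15*1/131 = -15/131 ≈ -0.11450)
s = -15/38776 (s = -15/131/296 = -15/131*1/296 = -15/38776 ≈ -0.00038684)
W(C, H) = 729/C³ + C*H (W(C, H) = C*H + (9/C)³ = C*H + 729/C³ = 729/C³ + C*H)
-W(s, v) = -(729/(-15/38776)³ - 15/38776*(-81)) = -(729*(-58302747352576/3375) + 1215/38776) = -(-1574174178519552/125 + 1215/38776) = -1*(-61040177946273996477/4847000) = 61040177946273996477/4847000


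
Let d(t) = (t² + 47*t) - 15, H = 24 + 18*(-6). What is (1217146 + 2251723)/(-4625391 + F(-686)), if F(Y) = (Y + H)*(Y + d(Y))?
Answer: -3468869/341618201 ≈ -0.010154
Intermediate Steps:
H = -84 (H = 24 - 108 = -84)
d(t) = -15 + t² + 47*t
F(Y) = (-84 + Y)*(-15 + Y² + 48*Y) (F(Y) = (Y - 84)*(Y + (-15 + Y² + 47*Y)) = (-84 + Y)*(-15 + Y² + 48*Y))
(1217146 + 2251723)/(-4625391 + F(-686)) = (1217146 + 2251723)/(-4625391 + (1260 + (-686)³ - 4047*(-686) - 36*(-686)²)) = 3468869/(-4625391 + (1260 - 322828856 + 2776242 - 36*470596)) = 3468869/(-4625391 + (1260 - 322828856 + 2776242 - 16941456)) = 3468869/(-4625391 - 336992810) = 3468869/(-341618201) = 3468869*(-1/341618201) = -3468869/341618201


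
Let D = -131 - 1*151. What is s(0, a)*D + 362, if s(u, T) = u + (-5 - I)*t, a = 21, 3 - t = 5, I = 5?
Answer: -5278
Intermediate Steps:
t = -2 (t = 3 - 1*5 = 3 - 5 = -2)
D = -282 (D = -131 - 151 = -282)
s(u, T) = 20 + u (s(u, T) = u + (-5 - 1*5)*(-2) = u + (-5 - 5)*(-2) = u - 10*(-2) = u + 20 = 20 + u)
s(0, a)*D + 362 = (20 + 0)*(-282) + 362 = 20*(-282) + 362 = -5640 + 362 = -5278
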